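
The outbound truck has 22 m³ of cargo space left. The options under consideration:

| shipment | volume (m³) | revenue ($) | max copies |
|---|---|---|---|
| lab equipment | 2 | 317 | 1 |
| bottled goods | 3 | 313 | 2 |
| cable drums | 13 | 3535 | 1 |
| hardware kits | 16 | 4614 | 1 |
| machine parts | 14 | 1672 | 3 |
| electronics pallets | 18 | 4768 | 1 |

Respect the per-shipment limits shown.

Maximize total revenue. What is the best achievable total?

5244

Lab equipment + bottled goods + hardware kits uses 21 of the 22 m³ and totals 5244.
Every other selection either busts 22 m³ or exceeds an availability limit or fails to beat 5244.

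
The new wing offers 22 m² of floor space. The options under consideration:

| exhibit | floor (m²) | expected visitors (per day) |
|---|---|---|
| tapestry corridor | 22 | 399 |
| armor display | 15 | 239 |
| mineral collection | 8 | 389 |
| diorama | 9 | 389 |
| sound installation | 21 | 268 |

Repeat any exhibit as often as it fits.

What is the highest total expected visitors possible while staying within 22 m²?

778

By expected visitors per m²: mineral collection 48.62, diorama 43.22, tapestry corridor 18.14, armor display 15.93 lead.
The ratio ordering already packs tightly: 2×mineral collection, 16 m², 778.
Every other selection either busts 22 m² or fails to beat 778.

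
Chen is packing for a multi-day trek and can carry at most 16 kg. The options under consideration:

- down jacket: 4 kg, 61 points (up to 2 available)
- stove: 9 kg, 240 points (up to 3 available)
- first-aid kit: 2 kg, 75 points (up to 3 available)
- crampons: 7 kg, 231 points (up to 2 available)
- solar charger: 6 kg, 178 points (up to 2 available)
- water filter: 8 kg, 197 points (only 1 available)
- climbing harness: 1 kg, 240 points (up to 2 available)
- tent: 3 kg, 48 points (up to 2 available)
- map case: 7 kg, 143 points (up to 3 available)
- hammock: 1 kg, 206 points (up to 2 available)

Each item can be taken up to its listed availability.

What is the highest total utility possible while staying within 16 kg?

1295

Best packing: 3×first-aid kit + solar charger + 2×climbing harness + 2×hammock — 16 kg, 1295 total.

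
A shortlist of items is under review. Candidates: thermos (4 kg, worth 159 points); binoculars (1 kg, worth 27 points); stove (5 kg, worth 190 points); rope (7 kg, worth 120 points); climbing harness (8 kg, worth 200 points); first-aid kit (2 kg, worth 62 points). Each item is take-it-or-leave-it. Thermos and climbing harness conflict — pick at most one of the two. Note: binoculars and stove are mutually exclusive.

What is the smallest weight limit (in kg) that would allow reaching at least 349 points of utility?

Need the lightest bundle worth ≥ 349.
Taking thermos + stove gives 349 (≥ 349) for 9 kg.
No combination under 9 kg hits 349.

9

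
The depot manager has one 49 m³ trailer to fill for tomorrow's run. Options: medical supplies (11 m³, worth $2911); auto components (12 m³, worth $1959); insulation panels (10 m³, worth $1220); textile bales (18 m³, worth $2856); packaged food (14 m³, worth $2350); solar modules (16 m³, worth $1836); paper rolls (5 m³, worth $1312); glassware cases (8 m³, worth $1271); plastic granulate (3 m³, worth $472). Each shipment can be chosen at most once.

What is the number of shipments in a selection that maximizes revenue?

5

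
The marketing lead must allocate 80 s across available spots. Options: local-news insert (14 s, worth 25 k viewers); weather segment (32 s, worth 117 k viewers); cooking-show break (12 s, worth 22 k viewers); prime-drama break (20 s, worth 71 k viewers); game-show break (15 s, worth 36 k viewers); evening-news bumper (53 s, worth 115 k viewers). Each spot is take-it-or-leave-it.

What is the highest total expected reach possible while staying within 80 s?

246

By expected reach per s: weather segment 3.66, prime-drama break 3.55, game-show break 2.40 lead.
Best packing: weather segment + cooking-show break + prime-drama break + game-show break — 79 s, 246 total.
Every other selection either busts 80 s or fails to beat 246.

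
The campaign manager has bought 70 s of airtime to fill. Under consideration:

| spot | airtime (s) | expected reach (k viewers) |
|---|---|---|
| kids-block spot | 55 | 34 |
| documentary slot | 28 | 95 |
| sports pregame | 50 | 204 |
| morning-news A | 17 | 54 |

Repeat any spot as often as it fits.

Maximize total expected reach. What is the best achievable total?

258

Ranking by ratio (expected reach/s): sports pregame 4.08, documentary slot 3.39, morning-news A 3.18, kids-block spot 0.62.
Taking sports pregame + morning-news A: 67 s used, 258 in expected reach.
That's the maximum — no swap from here does better than 258.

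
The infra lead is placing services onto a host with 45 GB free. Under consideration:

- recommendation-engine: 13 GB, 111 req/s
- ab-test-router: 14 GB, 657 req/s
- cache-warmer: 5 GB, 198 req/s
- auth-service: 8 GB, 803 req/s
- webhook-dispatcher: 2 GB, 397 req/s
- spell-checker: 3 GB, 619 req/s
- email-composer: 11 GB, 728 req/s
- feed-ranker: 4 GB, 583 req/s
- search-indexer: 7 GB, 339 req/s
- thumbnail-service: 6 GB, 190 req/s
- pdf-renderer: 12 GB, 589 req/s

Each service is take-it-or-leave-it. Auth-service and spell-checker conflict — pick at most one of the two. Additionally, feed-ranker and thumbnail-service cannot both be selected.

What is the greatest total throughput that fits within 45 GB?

Best packing: cache-warmer + webhook-dispatcher + spell-checker + email-composer + feed-ranker + search-indexer + pdf-renderer — 44 GB, 3453 total.
Next best is auth-service + webhook-dispatcher + email-composer + feed-ranker + search-indexer + pdf-renderer at 3439 (44 GB) — short by 14.

3453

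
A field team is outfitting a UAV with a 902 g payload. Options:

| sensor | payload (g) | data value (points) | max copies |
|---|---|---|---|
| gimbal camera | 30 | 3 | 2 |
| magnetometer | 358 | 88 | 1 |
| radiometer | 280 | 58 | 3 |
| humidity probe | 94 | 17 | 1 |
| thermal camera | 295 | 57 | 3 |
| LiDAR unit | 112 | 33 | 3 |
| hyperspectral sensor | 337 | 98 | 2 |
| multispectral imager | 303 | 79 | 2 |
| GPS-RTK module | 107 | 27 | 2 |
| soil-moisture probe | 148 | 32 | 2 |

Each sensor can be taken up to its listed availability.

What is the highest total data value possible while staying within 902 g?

262

Ranking by ratio (data value/g): LiDAR unit 0.29, hyperspectral sensor 0.29, multispectral imager 0.26.
Greedy by ratio would take 3×LiDAR unit + hyperspectral sensor + 2×GPS-RTK module: 887 g used, total 251.
The 326 g tied up in LiDAR unit and 2×GPS-RTK module is better spent on hyperspectral sensor — total rises to 262 (898 g).
Nothing else within 902 g beats 262.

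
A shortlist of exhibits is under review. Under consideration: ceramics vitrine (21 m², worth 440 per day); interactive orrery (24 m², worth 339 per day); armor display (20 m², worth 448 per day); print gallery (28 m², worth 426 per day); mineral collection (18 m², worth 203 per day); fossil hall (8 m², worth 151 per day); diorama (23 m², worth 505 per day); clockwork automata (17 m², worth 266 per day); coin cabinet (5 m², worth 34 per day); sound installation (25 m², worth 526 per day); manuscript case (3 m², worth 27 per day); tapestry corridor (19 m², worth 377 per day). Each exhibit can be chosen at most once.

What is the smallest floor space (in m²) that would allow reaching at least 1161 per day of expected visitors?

Need the lightest bundle worth ≥ 1161.
fossil hall + diorama + sound installation reaches 1182 using 56 m².
Any bundle with less than 56 m² falls short of 1161.

56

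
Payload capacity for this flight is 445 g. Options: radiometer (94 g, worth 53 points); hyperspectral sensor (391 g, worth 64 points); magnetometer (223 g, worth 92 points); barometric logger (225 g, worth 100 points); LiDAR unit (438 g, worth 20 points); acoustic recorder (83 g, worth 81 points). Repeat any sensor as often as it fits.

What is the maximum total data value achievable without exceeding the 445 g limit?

405

The ratio ordering already packs tightly: 5×acoustic recorder, 415 g, 405.
No other feasible combination exceeds 405.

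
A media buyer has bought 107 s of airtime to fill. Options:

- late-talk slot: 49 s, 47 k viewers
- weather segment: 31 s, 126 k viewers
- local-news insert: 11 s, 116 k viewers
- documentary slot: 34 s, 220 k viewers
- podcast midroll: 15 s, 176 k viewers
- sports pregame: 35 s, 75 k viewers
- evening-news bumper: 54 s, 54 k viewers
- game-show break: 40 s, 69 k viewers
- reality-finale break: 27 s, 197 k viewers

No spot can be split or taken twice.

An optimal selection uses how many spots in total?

Optimal total is 719.
weather segment + documentary slot + podcast midroll + reality-finale break hits 719 at 107 s.
Any selection reaching 719 contains exactly 4 spots.

4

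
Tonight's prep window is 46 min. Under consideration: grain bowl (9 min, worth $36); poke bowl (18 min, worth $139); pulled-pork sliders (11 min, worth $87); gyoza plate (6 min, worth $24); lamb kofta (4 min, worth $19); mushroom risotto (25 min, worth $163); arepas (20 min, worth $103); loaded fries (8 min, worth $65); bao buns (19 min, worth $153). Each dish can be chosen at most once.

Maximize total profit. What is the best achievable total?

357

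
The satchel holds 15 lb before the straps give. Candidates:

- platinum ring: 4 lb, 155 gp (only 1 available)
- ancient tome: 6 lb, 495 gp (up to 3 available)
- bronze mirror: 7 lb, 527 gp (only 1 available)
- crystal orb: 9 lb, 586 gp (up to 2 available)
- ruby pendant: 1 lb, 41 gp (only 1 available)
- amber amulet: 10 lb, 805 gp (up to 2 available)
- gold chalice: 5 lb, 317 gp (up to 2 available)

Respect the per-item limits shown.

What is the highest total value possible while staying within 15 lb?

1122

Greedy by ratio would take 2×ancient tome + ruby pendant: 13 lb used, total 1031.
The 13 lb tied up in 2×ancient tome and ruby pendant is better spent on amber amulet + gold chalice — total rises to 1122 (15 lb).
Nothing else within 15 lb beats 1122.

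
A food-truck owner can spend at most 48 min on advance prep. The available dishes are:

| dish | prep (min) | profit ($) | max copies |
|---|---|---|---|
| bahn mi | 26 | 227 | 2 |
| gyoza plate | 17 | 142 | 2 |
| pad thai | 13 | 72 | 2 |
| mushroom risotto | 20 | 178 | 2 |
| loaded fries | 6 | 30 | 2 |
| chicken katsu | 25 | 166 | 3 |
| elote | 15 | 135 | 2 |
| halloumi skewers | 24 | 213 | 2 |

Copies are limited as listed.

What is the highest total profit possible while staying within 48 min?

426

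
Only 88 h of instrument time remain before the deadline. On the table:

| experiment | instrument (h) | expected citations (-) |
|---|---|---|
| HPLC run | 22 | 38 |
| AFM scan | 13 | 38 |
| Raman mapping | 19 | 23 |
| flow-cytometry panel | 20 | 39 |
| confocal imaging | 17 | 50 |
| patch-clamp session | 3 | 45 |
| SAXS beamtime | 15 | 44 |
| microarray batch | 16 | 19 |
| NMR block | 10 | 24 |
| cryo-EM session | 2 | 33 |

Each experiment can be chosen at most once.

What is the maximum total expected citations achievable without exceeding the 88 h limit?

By expected citations per h: cryo-EM session 16.50, patch-clamp session 15.00, confocal imaging 2.94 lead.
The ratio ordering already packs tightly: AFM scan + flow-cytometry panel + confocal imaging + patch-clamp session + SAXS beamtime + NMR block + cryo-EM session, 80 h, 273.
The closest alternative, HPLC run + AFM scan + confocal imaging + patch-clamp session + SAXS beamtime + NMR block + cryo-EM session, reaches only 272.

273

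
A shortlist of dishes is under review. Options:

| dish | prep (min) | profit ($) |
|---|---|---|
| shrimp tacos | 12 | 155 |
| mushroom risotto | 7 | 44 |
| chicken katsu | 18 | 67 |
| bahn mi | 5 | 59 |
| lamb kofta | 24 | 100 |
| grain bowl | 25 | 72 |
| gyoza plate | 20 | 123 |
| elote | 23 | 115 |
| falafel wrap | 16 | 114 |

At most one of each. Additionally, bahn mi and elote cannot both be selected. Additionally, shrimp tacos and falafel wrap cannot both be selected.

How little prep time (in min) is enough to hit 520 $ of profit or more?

86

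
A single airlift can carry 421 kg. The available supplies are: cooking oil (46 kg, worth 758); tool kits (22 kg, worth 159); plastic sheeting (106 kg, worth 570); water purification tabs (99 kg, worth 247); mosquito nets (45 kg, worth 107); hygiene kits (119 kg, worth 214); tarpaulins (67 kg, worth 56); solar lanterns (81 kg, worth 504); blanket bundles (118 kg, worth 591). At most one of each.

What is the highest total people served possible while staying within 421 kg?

Ranking by ratio (people served/kg): cooking oil 16.48, tool kits 7.23, solar lanterns 6.22.
Best packing: cooking oil + tool kits + plastic sheeting + mosquito nets + solar lanterns + blanket bundles — 418 kg, 2689 total.
Runner-up cooking oil + tool kits + plastic sheeting + solar lanterns + blanket bundles tops out at 2582.

2689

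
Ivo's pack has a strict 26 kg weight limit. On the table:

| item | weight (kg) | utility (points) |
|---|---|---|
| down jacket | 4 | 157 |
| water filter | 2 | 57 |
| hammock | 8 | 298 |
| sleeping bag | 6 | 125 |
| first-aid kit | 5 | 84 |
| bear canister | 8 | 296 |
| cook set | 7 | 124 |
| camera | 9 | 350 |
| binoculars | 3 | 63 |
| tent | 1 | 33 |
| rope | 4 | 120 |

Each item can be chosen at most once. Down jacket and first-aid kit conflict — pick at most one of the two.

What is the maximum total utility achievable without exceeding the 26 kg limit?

Taking the top-ratio items first gives down jacket + hammock + camera + tent + rope for 958 (26 kg).
Dropping down jacket and rope frees 8 kg; slotting in bear canister (8 kg) lifts the total to 977 at 26 kg.

977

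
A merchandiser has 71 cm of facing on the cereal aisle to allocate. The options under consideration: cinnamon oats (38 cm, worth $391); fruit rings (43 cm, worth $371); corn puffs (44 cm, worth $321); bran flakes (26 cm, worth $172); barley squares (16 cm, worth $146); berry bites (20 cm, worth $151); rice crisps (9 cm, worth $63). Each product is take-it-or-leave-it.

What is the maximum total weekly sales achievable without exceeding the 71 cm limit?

605

Greedy by ratio would take cinnamon oats + barley squares + rice crisps: 63 cm used, total 600.
Dropping barley squares frees 16 cm; slotting in berry bites (20 cm) lifts the total to 605 at 67 cm.
Every other selection either busts 71 cm or fails to beat 605.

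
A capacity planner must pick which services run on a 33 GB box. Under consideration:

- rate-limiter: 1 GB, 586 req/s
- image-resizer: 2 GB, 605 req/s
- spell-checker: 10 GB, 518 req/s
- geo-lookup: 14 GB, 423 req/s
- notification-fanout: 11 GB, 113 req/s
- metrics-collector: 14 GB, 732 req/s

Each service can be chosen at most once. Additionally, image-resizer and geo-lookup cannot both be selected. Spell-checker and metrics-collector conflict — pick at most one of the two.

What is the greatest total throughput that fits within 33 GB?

By throughput per GB: rate-limiter 586.00, image-resizer 302.50, metrics-collector 52.29 lead.
Rate-limiter + image-resizer + notification-fanout + metrics-collector uses 28 of the 33 GB and totals 2036.

2036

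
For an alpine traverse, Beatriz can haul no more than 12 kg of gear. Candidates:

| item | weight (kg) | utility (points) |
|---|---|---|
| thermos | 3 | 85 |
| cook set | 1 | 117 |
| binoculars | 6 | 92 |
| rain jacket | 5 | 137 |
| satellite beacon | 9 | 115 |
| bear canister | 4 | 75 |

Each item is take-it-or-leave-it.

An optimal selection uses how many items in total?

Best achievable utility is 346.
One optimal bundle: cook set + binoculars + rain jacket (12 kg).
Every optimal selection uses 3 items.

3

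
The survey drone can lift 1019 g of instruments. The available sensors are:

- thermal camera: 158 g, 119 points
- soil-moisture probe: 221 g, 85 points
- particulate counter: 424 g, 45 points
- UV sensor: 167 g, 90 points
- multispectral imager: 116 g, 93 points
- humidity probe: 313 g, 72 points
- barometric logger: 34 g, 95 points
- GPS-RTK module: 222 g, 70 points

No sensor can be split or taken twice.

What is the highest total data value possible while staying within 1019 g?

554

By data value per g: barometric logger 2.79, multispectral imager 0.80, thermal camera 0.75 lead.
The ratio heuristic lands on thermal camera + soil-moisture probe + UV sensor + multispectral imager + barometric logger + GPS-RTK module (552) but leaves 101 g idle.
The 222 g tied up in GPS-RTK module is better spent on humidity probe — total rises to 554 (1009 g).
The closest alternative, thermal camera + soil-moisture probe + UV sensor + multispectral imager + barometric logger + GPS-RTK module, reaches only 552.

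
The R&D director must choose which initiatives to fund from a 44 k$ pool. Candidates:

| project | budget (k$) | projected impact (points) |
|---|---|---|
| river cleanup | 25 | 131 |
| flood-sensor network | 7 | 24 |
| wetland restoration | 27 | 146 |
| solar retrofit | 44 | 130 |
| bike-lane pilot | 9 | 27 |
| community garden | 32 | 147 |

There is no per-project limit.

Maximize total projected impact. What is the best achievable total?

197

Greedy by ratio would take 2×flood-sensor network + wetland restoration: 41 k$ used, total 194.
The 7 k$ tied up in flood-sensor network is better spent on bike-lane pilot — total rises to 197 (43 k$).
That's the maximum — no swap from here does better than 197.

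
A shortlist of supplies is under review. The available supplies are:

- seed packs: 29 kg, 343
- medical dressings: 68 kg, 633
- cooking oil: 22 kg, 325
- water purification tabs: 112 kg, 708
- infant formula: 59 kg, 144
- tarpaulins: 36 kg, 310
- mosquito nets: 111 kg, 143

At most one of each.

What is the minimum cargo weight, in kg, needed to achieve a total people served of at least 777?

87

Need the lightest bundle worth ≥ 777.
Taking seed packs + cooking oil + tarpaulins gives 978 (≥ 777) for 87 kg.
Below 87 kg the best achievable stays under 777.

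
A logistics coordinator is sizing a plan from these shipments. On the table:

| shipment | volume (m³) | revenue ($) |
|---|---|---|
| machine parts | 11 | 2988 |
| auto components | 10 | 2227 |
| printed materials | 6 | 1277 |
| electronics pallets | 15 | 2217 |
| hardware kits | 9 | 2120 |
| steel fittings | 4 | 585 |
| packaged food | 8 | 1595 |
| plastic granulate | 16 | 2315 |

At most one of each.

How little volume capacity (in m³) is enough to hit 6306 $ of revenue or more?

26

Minimise m³ subject to total revenue ≥ 6306.
machine parts + printed materials + hardware kits: 6385 revenue at 26 m³.
No combination under 26 m³ hits 6306.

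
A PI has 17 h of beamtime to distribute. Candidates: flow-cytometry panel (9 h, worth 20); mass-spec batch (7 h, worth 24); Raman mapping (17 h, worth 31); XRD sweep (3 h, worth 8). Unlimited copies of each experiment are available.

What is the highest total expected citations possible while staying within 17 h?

56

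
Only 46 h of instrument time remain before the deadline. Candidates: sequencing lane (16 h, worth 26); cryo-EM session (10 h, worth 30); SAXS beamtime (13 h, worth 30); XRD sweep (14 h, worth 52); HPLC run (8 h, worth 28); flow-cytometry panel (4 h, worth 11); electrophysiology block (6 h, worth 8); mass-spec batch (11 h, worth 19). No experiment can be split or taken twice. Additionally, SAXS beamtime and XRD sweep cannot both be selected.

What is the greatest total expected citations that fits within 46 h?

129

Cryo-EM session + XRD sweep + HPLC run + flow-cytometry panel + electrophysiology block uses 42 of the 46 h and totals 129.
The spare 4 h is too small for any remaining experiment, and no feasible exchange beats 129.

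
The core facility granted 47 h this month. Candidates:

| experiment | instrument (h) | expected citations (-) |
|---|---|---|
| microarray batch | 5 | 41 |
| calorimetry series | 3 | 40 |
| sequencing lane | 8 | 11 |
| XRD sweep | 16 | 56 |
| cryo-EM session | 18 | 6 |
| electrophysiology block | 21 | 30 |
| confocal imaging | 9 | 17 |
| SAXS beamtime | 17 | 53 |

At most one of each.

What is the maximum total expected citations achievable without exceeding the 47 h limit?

190

Best packing: microarray batch + calorimetry series + XRD sweep + SAXS beamtime — 41 h, 190 total.
Runner-up microarray batch + calorimetry series + XRD sweep + electrophysiology block tops out at 167.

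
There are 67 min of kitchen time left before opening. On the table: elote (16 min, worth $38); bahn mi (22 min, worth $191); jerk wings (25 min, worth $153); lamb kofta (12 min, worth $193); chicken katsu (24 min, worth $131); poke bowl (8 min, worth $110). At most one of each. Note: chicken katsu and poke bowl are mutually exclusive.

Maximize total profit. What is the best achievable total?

647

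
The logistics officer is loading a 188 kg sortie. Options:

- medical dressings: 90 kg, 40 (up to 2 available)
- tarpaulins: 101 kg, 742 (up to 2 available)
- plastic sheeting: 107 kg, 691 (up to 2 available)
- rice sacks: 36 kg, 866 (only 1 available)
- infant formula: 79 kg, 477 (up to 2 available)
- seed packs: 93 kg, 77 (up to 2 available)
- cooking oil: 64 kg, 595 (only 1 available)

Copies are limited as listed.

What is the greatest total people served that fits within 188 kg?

Ranking by ratio (people served/kg): rice sacks 24.06, cooking oil 9.30, tarpaulins 7.35.
Best packing: rice sacks + infant formula + cooking oil — 179 kg, 1938 total.
Nothing else within 188 kg beats 1938.

1938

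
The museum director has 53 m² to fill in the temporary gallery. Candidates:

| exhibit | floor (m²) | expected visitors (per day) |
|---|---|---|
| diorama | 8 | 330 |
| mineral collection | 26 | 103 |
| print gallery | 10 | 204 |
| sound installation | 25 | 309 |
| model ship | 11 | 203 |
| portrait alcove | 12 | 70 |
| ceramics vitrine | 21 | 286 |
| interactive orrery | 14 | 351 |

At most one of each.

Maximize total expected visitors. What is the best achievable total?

The ratio heuristic lands on diorama + print gallery + model ship + interactive orrery (1088) but leaves 10 m² idle.
Dropping model ship frees 11 m²; slotting in ceramics vitrine (21 m²) lifts the total to 1171 at 53 m².
Next best is diorama + print gallery + model ship + interactive orrery at 1088 (43 m²) — short by 83.

1171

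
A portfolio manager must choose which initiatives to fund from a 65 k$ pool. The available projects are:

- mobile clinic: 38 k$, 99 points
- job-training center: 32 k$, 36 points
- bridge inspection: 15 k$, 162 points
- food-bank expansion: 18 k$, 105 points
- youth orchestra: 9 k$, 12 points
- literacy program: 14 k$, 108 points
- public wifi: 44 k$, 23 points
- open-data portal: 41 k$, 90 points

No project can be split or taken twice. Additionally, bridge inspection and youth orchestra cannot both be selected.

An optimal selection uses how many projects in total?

3

Optimal total is 375.
One optimal bundle: bridge inspection + food-bank expansion + literacy program (47 k$).
Every optimal selection uses 3 projects.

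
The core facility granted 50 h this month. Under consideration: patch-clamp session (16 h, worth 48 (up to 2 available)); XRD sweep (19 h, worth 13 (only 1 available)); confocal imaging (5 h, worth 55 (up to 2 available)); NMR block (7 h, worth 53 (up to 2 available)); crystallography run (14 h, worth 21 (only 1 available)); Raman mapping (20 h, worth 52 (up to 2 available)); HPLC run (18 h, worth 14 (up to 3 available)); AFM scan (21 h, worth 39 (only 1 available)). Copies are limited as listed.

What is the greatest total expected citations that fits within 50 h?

268

Density check — confocal imaging 11.00, NMR block 7.57, patch-clamp session 3.00, Raman mapping 2.60 are the best per h.
Filling by ratio: patch-clamp session + 2×confocal imaging + 2×NMR block for 264, with 10 h left unused.
Replace patch-clamp session with Raman mapping: the trade gains 4 net, giving 268 at 44 h.
The spare 6 h is too small for any remaining experiment, and no exchange beats 268.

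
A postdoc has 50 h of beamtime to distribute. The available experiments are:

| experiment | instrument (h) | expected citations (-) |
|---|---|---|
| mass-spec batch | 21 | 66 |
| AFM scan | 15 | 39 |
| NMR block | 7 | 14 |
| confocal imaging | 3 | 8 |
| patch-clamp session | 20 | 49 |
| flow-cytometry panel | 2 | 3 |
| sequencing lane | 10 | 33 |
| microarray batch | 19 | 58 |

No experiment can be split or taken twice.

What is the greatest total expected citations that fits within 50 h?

Ranking by ratio (expected citations/h): sequencing lane 3.30, mass-spec batch 3.14, microarray batch 3.05.
Mass-spec batch + sequencing lane + microarray batch uses 50 of the 50 h and totals 157.
No other feasible combination exceeds 157.

157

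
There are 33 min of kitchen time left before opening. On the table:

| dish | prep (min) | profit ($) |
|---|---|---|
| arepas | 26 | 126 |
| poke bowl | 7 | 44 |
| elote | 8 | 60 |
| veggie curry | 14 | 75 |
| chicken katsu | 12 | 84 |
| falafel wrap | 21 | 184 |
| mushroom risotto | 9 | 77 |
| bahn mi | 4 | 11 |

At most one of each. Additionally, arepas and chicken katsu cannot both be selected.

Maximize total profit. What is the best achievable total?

268

A density-first pass picks falafel wrap + mushroom risotto — 261 at 30 min.
Dropping mushroom risotto frees 9 min; slotting in chicken katsu (12 min) lifts the total to 268 at 33 min.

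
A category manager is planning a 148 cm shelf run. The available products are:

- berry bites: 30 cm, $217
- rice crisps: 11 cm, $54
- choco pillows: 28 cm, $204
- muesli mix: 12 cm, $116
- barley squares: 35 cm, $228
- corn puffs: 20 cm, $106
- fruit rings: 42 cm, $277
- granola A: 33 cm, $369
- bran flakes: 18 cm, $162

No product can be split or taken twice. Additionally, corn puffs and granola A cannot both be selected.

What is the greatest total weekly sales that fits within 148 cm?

1195

Taking berry bites + rice crisps + muesli mix + fruit rings + granola A + bran flakes: 146 cm used, 1195 in weekly sales.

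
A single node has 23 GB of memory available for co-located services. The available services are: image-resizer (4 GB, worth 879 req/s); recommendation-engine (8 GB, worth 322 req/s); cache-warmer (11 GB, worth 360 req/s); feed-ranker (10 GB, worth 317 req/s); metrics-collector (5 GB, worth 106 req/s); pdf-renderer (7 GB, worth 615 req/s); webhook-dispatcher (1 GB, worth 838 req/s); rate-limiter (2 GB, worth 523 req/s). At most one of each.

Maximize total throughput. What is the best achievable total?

3177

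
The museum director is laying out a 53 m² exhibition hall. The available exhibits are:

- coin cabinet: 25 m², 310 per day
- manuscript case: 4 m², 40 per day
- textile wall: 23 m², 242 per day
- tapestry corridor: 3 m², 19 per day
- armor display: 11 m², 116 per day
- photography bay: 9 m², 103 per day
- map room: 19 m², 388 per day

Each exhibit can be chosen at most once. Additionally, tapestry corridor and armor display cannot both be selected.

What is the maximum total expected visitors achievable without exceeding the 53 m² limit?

The ratio ordering already packs tightly: coin cabinet + photography bay + map room, 53 m², 801.
No other feasible combination exceeds 801.

801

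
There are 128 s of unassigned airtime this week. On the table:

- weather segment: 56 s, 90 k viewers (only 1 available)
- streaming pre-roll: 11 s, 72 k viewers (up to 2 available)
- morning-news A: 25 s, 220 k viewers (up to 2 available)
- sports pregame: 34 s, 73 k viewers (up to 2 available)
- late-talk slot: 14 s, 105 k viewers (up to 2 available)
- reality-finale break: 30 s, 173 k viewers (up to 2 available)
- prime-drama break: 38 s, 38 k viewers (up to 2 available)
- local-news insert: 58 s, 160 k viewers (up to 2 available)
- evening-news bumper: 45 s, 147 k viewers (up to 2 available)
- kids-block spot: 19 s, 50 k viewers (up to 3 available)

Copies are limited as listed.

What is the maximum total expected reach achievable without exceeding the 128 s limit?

Filling by ratio: 2×streaming pre-roll + 2×morning-news A + 2×late-talk slot + kids-block spot for 844, with 9 s left unused.
The 30 s tied up in streaming pre-roll and kids-block spot is better spent on reality-finale break — total rises to 895 (119 s).
The spare 9 s is too small for any remaining spot, and no exchange beats 895.

895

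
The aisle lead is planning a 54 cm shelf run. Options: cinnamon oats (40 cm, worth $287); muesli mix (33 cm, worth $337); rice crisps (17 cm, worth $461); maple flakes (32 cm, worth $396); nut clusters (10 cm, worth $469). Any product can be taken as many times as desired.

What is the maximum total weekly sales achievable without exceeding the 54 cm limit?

2345

Ranking by ratio (weekly sales/cm): nut clusters 46.90, rice crisps 27.12, maple flakes 12.38, muesli mix 10.21.
5×nut clusters uses 50 of the 54 cm and totals 2345.
The spare 4 cm is too small for any remaining product, and no exchange beats 2345.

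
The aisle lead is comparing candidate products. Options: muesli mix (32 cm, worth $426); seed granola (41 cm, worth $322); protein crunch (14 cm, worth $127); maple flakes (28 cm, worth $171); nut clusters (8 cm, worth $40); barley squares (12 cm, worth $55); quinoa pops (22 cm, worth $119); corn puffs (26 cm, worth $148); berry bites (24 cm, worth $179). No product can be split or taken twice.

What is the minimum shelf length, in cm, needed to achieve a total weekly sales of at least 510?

46

Need the lightest bundle worth ≥ 510.
muesli mix + protein crunch reaches 553 using 46 cm.
Any bundle with less than 46 cm falls short of 510.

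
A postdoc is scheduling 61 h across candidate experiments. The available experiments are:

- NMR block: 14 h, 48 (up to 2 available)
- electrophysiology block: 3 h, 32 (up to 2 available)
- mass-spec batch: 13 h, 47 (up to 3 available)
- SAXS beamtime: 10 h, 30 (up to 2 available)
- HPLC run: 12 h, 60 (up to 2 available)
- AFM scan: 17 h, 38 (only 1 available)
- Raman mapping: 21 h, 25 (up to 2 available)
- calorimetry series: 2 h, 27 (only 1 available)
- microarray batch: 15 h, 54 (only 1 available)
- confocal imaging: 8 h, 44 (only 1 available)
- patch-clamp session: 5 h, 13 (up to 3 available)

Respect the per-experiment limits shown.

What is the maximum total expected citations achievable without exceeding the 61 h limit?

322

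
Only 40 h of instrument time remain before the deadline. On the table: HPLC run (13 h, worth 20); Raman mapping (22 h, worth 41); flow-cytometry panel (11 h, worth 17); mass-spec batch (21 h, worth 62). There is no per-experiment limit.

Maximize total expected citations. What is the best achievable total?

82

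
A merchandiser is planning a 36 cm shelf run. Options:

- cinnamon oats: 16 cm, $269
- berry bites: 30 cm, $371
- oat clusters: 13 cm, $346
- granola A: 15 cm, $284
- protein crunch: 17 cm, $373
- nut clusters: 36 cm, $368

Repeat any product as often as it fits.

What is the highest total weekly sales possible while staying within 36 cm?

746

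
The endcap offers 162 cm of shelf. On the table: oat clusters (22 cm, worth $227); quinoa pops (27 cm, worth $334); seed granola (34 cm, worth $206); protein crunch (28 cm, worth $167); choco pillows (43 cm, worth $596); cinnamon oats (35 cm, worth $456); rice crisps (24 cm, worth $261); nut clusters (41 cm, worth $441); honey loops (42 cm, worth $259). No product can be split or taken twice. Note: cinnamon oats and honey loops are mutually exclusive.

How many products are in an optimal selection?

5

The maximum weekly sales within 162 cm is 1874.
For example oat clusters + quinoa pops + choco pillows + cinnamon oats + rice crisps achieves it, using 151 cm.
Every optimal selection uses 5 products.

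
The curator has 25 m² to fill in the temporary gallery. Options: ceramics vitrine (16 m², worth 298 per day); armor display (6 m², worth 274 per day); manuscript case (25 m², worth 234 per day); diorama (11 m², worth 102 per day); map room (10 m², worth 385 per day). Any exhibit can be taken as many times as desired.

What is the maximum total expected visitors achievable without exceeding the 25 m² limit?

Taking 4×armor display: 24 m² used, 1096 in expected visitors.
The spare 1 m² is too small for any remaining exhibit, and no exchange beats 1096.

1096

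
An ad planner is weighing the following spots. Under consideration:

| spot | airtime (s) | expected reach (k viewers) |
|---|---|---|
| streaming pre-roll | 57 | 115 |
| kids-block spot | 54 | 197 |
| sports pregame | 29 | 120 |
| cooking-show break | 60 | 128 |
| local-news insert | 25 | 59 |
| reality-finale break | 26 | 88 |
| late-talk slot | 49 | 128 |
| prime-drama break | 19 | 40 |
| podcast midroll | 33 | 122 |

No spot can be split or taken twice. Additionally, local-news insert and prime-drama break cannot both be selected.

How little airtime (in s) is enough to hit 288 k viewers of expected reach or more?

83

Look for the lowest-airtime combination reaching 288.
kids-block spot + sports pregame: 317 expected reach at 83 s.
Below 83 s the best achievable stays under 288.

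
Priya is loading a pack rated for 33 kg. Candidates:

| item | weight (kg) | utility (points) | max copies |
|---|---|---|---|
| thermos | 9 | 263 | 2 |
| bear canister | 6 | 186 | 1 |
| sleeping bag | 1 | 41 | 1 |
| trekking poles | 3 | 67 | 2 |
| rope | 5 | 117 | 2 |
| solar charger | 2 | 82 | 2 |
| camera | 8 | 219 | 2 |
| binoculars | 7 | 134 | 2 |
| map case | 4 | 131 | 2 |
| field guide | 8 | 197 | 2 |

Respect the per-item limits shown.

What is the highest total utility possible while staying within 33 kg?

1048

By utility per kg: sleeping bag 41.00, solar charger 41.00, map case 32.75, bear canister 31.00 lead.
A density-first pass picks thermos + bear canister + sleeping bag + rope + 2×solar charger + 2×map case — 1033 at 33 kg.
Dropping rope and map case frees 9 kg; slotting in thermos (9 kg) lifts the total to 1048 at 33 kg.
That's the maximum — no swap from here does better than 1048.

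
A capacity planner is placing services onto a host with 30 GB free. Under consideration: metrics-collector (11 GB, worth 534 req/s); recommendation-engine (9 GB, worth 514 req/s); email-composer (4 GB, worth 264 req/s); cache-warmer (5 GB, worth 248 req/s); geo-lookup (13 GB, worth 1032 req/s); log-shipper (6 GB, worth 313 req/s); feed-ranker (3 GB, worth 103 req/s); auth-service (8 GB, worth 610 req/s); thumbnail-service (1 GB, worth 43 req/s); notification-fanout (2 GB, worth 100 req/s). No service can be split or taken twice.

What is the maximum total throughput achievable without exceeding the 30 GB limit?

2156

Ranking by ratio (throughput/GB): geo-lookup 79.38, auth-service 76.25, email-composer 66.00.
Greedy by ratio would take email-composer + geo-lookup + auth-service + thumbnail-service + notification-fanout: 28 GB used, total 2049.
The 7 GB tied up in email-composer and thumbnail-service and notification-fanout is better spent on recommendation-engine — total rises to 2156 (30 GB).
The closest alternative, email-composer + cache-warmer + geo-lookup + auth-service, reaches only 2154.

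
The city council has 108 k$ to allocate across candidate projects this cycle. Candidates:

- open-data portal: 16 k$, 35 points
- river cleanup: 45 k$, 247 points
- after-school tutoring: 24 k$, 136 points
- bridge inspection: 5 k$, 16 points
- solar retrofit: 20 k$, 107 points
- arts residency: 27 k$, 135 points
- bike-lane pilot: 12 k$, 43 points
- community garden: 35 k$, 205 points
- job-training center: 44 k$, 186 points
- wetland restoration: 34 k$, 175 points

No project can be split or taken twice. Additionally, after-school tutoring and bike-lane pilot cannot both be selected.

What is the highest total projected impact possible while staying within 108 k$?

588

Best packing: river cleanup + after-school tutoring + community garden — 104 k$, 588 total.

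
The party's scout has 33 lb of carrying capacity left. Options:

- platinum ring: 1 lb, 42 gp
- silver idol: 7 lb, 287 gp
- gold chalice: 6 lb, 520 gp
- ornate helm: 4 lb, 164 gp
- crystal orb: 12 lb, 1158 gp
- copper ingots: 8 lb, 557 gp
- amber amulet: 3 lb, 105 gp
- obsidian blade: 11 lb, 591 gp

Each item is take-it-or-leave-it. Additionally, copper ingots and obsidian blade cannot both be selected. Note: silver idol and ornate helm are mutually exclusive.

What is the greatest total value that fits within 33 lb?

Greedy by ratio would take platinum ring + gold chalice + ornate helm + crystal orb + copper ingots: 31 lb used, total 2441.
The 5 lb tied up in platinum ring and ornate helm is better spent on silver idol — total rises to 2522 (33 lb).

2522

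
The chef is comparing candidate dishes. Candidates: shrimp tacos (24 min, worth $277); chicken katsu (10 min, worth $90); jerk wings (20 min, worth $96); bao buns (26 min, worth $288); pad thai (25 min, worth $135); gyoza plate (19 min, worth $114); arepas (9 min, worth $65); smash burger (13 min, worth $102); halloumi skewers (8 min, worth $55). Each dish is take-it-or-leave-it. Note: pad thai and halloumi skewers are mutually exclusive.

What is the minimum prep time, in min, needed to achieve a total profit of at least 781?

Look for the lowest-prep combination reaching 781.
Taking shrimp tacos + bao buns + arepas + smash burger + halloumi skewers gives 787 (≥ 781) for 80 min.
Any bundle with less than 80 min falls short of 781.

80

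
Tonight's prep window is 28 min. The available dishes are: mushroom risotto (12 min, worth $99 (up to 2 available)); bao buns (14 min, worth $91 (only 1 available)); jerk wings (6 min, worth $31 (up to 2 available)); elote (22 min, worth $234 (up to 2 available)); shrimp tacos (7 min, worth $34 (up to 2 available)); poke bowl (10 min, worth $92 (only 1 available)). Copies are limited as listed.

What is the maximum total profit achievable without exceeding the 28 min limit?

265

Jerk wings + elote uses 28 of the 28 min and totals 265.
Nothing else within 28 min beats 265.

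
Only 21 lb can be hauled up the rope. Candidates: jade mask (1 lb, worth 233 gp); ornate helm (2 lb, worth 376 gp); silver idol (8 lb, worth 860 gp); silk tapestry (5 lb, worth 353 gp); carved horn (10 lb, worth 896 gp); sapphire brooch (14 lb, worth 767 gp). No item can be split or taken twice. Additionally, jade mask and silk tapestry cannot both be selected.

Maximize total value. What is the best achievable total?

2365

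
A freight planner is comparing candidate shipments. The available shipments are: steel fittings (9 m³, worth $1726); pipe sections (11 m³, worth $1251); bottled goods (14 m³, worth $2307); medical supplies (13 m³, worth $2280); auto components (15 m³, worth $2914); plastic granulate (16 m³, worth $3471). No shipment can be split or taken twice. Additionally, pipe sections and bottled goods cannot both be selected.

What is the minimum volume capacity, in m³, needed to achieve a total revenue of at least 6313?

Minimise m³ subject to total revenue ≥ 6313.
Taking auto components + plastic granulate gives 6385 (≥ 6313) for 31 m³.
Any bundle with less than 31 m³ falls short of 6313.

31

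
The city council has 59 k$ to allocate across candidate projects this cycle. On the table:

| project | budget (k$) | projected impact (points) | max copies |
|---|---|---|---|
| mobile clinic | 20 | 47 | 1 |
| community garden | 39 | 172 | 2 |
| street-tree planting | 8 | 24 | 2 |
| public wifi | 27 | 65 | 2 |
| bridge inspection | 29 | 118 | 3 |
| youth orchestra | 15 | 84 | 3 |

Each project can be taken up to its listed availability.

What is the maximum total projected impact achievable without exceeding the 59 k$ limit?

286

Ranking by ratio (projected impact/k$): youth orchestra 5.60, community garden 4.41, bridge inspection 4.07, street-tree planting 3.00.
Filling by ratio: street-tree planting + 3×youth orchestra for 276, with 6 k$ left unused.
The 23 k$ tied up in street-tree planting and youth orchestra is better spent on bridge inspection — total rises to 286 (59 k$).
That's the maximum — no swap from here does better than 286.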